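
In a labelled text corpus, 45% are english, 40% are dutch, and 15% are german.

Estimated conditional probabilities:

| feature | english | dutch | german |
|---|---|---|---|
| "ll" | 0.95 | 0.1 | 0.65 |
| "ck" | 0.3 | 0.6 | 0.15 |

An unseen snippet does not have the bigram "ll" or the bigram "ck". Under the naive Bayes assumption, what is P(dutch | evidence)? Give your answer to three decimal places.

0.705

english: 0.45 × (1−0.95) × (1−0.3) = 0.01575
dutch: 0.4 × (1−0.1) × (1−0.6) = 0.144
german: 0.15 × (1−0.65) × (1−0.15) = 0.044625
P(dutch | x) = 0.144 / 0.204375 ≈ 0.705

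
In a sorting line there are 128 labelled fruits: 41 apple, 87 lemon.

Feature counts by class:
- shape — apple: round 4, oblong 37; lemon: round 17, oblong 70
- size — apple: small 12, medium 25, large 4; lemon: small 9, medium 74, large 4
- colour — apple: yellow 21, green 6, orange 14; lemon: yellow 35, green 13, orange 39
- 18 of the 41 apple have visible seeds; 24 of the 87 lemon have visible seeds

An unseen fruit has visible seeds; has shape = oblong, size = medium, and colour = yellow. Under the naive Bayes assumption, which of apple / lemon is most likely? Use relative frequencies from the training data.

apple: (41/128) × (37/41) × (25/41) × (21/41) × (18/41) ≈ 0.0396344
lemon: (87/128) × (70/87) × (74/87) × (35/87) × (24/87) ≈ 0.0516228
Highest score → lemon.

lemon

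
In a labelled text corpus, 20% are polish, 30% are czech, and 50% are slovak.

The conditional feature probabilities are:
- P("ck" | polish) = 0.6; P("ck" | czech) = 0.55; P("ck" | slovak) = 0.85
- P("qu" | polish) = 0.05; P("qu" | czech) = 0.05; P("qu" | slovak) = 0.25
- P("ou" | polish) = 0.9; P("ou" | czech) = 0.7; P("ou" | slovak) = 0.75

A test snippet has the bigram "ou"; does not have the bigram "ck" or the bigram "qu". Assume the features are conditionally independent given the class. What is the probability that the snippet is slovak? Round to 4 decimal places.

0.2106

polish: 0.2 × (1−0.6) × (1−0.05) × 0.9 = 0.0684
czech: 0.3 × (1−0.55) × (1−0.05) × 0.7 = 0.089775
slovak: 0.5 × (1−0.85) × (1−0.25) × 0.75 = 0.0421875
P(slovak | x) = 0.0421875 / 0.2003625 ≈ 0.2106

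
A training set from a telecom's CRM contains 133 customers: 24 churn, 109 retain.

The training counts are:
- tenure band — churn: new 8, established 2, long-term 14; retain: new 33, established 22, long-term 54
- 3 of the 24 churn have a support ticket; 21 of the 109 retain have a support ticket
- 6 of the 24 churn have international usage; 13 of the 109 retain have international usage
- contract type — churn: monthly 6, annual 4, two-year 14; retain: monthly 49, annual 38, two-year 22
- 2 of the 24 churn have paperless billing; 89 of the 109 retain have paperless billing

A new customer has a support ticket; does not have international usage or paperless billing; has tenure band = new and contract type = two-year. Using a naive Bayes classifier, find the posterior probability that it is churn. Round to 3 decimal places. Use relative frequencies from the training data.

0.659

churn: (24/133) × (8/24) × (3/24) × (18/24) × (14/24) × (22/24) ≈ 0.00301535
retain: (109/133) × (33/109) × (21/109) × (96/109) × (22/109) × (20/109) ≈ 0.00155919
P(churn | x) = 0.00301535 / 0.00457454 ≈ 0.659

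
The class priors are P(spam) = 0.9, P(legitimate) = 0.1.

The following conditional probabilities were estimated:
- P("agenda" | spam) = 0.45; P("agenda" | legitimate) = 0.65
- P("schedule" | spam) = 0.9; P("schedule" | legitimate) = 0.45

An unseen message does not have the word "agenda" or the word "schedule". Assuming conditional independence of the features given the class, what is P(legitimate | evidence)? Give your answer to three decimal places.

spam: 0.9 × (1−0.45) × (1−0.9) = 0.0495
legitimate: 0.1 × (1−0.65) × (1−0.45) = 0.01925
P(legitimate | x) = 0.01925 / 0.06875 ≈ 0.280

0.280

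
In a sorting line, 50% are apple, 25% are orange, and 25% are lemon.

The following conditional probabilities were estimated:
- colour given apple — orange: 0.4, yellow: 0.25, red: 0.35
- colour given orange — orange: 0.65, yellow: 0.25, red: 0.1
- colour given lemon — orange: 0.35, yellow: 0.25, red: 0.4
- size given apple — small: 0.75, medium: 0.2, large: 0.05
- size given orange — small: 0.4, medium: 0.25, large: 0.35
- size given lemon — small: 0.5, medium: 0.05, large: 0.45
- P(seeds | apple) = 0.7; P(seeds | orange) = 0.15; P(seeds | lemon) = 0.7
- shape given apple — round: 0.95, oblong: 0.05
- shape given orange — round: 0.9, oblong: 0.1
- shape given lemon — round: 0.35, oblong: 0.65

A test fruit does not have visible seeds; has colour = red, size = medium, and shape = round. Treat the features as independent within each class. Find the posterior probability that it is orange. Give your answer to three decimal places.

0.313

apple: 0.5 × 0.35 × 0.2 × (1−0.7) × 0.95 = 0.009975
orange: 0.25 × 0.1 × 0.25 × (1−0.15) × 0.9 = 0.00478125
lemon: 0.25 × 0.4 × 0.05 × (1−0.7) × 0.35 = 0.000525
P(orange | x) = 0.00478125 / 0.01528125 ≈ 0.313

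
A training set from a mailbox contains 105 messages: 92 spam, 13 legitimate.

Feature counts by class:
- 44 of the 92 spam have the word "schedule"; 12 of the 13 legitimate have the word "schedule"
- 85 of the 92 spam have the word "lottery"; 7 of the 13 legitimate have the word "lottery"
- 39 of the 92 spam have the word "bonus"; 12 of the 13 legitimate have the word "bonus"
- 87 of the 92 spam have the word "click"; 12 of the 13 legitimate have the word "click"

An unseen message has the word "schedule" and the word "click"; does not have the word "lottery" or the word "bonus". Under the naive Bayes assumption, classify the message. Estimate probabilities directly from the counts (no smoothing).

spam: (92/105) × (44/92) × (7/92) × (53/92) × (87/92) ≈ 0.0173697
legitimate: (13/105) × (12/13) × (6/13) × (1/13) × (12/13) ≈ 0.00374537
Highest score → spam.

spam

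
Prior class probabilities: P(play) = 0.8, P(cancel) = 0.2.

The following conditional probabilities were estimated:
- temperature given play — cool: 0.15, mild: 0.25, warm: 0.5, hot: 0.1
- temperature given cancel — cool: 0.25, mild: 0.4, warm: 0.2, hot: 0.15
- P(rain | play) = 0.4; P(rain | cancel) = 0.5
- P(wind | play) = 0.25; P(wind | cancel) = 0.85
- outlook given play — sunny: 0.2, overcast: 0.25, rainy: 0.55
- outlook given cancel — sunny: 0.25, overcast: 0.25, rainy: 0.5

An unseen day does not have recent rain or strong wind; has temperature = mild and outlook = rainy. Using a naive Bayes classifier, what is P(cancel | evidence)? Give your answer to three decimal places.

play: 0.8 × 0.25 × (1−0.4) × (1−0.25) × 0.55 = 0.0495
cancel: 0.2 × 0.4 × (1−0.5) × (1−0.85) × 0.5 = 0.003
P(cancel | x) = 0.003 / 0.0525 ≈ 0.057

0.057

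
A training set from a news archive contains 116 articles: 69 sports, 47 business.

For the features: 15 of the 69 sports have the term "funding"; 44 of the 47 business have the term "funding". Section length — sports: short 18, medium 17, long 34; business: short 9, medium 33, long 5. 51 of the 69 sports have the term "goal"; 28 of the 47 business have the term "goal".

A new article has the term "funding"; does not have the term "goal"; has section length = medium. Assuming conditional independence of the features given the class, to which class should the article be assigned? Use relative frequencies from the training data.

sports: (69/116) × (15/69) × (17/69) × (18/69) ≈ 0.00831106
business: (47/116) × (44/47) × (33/47) × (19/47) ≈ 0.107663
Highest score → business.

business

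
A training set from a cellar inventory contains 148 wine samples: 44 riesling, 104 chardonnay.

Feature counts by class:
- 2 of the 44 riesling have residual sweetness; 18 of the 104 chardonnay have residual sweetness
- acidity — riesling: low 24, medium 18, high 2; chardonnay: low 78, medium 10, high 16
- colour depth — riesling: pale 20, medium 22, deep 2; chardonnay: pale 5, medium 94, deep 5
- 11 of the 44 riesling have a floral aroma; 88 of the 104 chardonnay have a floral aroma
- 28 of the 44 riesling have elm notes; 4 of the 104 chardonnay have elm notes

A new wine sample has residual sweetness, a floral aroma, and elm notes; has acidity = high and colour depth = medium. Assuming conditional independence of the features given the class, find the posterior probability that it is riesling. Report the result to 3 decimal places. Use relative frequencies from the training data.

0.082

riesling: (44/148) × (2/44) × (2/44) × (22/44) × (11/44) × (28/44) ≈ 0.0000488608
chardonnay: (104/148) × (18/104) × (16/104) × (94/104) × (88/104) × (4/104) ≈ 0.000550387
P(riesling | x) = 0.0000488608 / 0.0005992478 ≈ 0.082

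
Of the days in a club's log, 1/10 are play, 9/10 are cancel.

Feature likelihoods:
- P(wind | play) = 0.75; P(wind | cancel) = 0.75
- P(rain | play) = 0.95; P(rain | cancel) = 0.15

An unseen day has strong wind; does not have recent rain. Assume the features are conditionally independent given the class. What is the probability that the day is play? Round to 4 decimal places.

0.0065

play: 0.1 × 0.75 × (1−0.95) = 0.00375
cancel: 0.9 × 0.75 × (1−0.15) = 0.57375
P(play | x) = 0.00375 / 0.5775 ≈ 0.0065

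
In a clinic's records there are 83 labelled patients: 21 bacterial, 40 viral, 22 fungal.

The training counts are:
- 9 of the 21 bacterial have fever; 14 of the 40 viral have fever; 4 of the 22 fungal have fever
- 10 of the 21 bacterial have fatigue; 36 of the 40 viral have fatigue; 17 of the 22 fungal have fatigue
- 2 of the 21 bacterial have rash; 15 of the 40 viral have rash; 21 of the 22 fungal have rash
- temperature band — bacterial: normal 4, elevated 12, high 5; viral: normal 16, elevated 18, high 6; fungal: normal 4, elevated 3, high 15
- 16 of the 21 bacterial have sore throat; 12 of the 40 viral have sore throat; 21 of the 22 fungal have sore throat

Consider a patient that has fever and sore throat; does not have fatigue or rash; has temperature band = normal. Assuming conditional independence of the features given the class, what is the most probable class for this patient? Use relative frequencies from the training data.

bacterial

bacterial: (21/83) × (9/21) × (11/21) × (19/21) × (4/21) × (16/21) ≈ 0.00745785
viral: (40/83) × (14/40) × (4/40) × (25/40) × (16/40) × (12/40) ≈ 0.00126506
fungal: (22/83) × (4/22) × (5/22) × (1/22) × (4/22) × (21/22) ≈ 0.0000864053
Highest score → bacterial.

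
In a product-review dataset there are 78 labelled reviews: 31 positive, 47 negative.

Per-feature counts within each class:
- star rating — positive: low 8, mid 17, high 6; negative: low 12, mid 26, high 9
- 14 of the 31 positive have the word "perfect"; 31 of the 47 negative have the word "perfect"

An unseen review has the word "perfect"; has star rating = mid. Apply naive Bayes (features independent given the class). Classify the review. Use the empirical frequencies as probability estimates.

negative

positive: (31/78) × (17/31) × (14/31) ≈ 0.0984285
negative: (47/78) × (26/47) × (31/47) ≈ 0.219858
Highest score → negative.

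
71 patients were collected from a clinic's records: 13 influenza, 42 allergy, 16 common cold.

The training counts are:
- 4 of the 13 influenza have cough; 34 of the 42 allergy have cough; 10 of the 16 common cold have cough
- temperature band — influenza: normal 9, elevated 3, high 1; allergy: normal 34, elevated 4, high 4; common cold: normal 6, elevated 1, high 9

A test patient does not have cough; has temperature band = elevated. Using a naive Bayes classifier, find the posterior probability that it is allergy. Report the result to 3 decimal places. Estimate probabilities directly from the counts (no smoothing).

influenza: (13/71) × (9/13) × (3/13) ≈ 0.0292524
allergy: (42/71) × (8/42) × (4/42) ≈ 0.0107311
common cold: (16/71) × (6/16) × (1/16) ≈ 0.00528169
P(allergy | x) = 0.0107311 / 0.04526519 ≈ 0.237

0.237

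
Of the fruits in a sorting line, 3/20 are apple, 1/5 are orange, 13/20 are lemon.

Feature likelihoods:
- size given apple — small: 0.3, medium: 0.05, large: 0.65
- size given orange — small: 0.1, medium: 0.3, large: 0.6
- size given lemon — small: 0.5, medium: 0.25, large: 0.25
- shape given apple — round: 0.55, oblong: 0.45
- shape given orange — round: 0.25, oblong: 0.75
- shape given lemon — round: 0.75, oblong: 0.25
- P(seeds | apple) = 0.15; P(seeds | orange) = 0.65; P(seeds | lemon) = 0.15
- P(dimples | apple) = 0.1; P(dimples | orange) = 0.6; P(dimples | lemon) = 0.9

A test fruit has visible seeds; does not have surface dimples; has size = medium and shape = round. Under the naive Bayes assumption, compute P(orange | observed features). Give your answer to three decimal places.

0.621

apple: 0.15 × 0.05 × 0.55 × 0.15 × (1−0.1) = 0.000556875
orange: 0.2 × 0.3 × 0.25 × 0.65 × (1−0.6) = 0.0039
lemon: 0.65 × 0.25 × 0.75 × 0.15 × (1−0.9) = 0.001828125
P(orange | x) = 0.0039 / 0.006285 ≈ 0.621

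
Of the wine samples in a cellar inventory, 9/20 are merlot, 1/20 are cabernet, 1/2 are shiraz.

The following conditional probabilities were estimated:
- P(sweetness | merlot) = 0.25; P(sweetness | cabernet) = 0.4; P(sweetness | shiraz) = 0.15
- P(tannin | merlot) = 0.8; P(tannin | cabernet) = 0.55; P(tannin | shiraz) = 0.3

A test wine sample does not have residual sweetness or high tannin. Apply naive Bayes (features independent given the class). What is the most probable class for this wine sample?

merlot: 0.45 × (1−0.25) × (1−0.8) = 0.0675
cabernet: 0.05 × (1−0.4) × (1−0.55) = 0.0135
shiraz: 0.5 × (1−0.15) × (1−0.3) = 0.2975
Highest score → shiraz.

shiraz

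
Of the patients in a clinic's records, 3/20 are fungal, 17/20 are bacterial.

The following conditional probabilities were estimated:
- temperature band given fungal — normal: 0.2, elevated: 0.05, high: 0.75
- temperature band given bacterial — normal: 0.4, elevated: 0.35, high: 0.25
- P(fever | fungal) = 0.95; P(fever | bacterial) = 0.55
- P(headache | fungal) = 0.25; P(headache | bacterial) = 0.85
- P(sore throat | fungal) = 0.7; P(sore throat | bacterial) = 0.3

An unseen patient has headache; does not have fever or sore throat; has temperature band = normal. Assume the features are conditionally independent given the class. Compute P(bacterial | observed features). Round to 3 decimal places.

0.999

fungal: 0.15 × 0.2 × (1−0.95) × 0.25 × (1−0.7) = 0.0001125
bacterial: 0.85 × 0.4 × (1−0.55) × 0.85 × (1−0.3) = 0.091035
P(bacterial | x) = 0.091035 / 0.0911475 ≈ 0.999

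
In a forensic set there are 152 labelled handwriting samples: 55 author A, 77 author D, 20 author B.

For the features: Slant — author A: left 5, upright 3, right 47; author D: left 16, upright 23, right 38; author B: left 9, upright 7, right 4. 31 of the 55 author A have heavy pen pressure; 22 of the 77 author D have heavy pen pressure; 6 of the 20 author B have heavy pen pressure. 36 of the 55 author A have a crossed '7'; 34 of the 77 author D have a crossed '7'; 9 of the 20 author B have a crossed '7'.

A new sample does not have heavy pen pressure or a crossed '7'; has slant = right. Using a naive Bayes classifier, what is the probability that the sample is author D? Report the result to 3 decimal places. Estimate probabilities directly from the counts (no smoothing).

author A: (55/152) × (47/55) × (24/55) × (19/55) ≈ 0.0466116
author D: (77/152) × (38/77) × (55/77) × (43/77) ≈ 0.0997217
author B: (20/152) × (4/20) × (14/20) × (11/20) ≈ 0.0101316
P(author D | x) = 0.0997217 / 0.1564649 ≈ 0.637

0.637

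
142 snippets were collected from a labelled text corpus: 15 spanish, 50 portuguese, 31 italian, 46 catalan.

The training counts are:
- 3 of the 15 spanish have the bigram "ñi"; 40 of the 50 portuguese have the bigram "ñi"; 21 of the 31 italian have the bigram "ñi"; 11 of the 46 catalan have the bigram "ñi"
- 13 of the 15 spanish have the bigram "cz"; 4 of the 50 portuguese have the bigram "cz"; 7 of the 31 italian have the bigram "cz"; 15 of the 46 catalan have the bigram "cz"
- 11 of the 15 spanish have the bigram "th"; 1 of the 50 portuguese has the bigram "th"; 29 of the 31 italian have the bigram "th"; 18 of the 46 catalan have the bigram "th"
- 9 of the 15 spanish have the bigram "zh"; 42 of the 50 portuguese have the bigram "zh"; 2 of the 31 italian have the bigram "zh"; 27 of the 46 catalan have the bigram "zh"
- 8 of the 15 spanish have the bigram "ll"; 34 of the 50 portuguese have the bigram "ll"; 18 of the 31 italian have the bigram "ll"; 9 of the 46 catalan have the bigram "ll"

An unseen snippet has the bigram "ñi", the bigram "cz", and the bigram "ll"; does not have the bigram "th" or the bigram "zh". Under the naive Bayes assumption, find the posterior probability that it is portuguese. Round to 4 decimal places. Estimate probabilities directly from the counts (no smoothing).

0.4102

spanish: (15/142) × (3/15) × (13/15) × (4/15) × (6/15) × (8/15) ≈ 0.00104163
portuguese: (50/142) × (40/50) × (4/50) × (49/50) × (8/50) × (34/50) ≈ 0.00240279
italian: (31/142) × (21/31) × (7/31) × (2/31) × (29/31) × (18/31) ≈ 0.00117026
catalan: (46/142) × (11/46) × (15/46) × (28/46) × (19/46) × (9/46) ≈ 0.00124256
P(portuguese | x) = 0.00240279 / 0.00585724 ≈ 0.4102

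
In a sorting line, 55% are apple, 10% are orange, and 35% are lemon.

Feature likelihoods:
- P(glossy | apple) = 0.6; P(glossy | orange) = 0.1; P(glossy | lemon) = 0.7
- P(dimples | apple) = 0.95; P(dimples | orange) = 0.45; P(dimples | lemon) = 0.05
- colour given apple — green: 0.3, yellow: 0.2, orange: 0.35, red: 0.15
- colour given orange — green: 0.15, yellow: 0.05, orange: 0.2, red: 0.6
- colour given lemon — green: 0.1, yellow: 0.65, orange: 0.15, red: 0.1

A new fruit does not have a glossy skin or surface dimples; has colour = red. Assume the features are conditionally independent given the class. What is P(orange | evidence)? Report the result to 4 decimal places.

0.7187

apple: 0.55 × (1−0.6) × (1−0.95) × 0.15 = 0.00165
orange: 0.1 × (1−0.1) × (1−0.45) × 0.6 = 0.0297
lemon: 0.35 × (1−0.7) × (1−0.05) × 0.1 = 0.009975
P(orange | x) = 0.0297 / 0.041325 ≈ 0.7187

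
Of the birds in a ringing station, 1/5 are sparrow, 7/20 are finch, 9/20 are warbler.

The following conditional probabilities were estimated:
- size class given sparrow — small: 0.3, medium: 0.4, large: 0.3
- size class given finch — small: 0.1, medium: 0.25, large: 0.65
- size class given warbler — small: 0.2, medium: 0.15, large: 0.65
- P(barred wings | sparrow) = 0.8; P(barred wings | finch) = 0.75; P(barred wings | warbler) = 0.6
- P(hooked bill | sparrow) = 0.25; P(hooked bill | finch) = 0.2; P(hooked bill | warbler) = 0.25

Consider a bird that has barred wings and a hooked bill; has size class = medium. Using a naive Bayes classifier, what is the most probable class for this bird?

sparrow: 0.2 × 0.4 × 0.8 × 0.25 = 0.016
finch: 0.35 × 0.25 × 0.75 × 0.2 = 0.013125
warbler: 0.45 × 0.15 × 0.6 × 0.25 = 0.010125
Highest score → sparrow.

sparrow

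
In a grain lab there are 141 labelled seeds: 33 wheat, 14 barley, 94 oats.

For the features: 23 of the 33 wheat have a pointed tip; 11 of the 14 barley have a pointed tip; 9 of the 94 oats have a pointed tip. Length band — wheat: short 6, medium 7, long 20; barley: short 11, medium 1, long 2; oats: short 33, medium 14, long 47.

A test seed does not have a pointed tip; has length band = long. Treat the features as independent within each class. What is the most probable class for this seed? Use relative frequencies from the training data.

oats

wheat: (33/141) × (10/33) × (20/33) ≈ 0.042983
barley: (14/141) × (3/14) × (2/14) ≈ 0.00303951
oats: (94/141) × (85/94) × (47/94) ≈ 0.301418
Highest score → oats.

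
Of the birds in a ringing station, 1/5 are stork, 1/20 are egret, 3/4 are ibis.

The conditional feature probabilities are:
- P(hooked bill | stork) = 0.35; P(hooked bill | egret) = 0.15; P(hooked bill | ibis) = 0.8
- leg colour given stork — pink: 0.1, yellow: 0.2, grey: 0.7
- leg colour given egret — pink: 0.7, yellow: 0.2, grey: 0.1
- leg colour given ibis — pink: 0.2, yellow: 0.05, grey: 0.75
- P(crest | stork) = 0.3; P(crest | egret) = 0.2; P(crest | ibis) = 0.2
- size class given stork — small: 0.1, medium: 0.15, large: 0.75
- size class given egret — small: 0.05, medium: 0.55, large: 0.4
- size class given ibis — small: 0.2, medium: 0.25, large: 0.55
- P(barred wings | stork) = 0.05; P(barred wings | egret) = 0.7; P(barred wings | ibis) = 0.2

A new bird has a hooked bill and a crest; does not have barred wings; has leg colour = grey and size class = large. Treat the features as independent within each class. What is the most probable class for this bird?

ibis

stork: 0.2 × 0.35 × 0.7 × 0.3 × 0.75 × (1−0.05) = 0.01047375
egret: 0.05 × 0.15 × 0.1 × 0.2 × 0.4 × (1−0.7) = 0.000018
ibis: 0.75 × 0.8 × 0.75 × 0.2 × 0.55 × (1−0.2) = 0.0396
Highest score → ibis.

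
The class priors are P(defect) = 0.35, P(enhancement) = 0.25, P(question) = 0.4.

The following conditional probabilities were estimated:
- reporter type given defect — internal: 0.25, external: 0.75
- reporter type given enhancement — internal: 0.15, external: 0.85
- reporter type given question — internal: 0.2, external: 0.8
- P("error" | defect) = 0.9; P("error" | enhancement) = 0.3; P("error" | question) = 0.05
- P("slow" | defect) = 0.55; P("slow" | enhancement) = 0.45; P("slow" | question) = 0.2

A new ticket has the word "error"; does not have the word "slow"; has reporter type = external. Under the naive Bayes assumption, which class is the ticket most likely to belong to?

defect: 0.35 × 0.75 × 0.9 × (1−0.55) = 0.1063125
enhancement: 0.25 × 0.85 × 0.3 × (1−0.45) = 0.0350625
question: 0.4 × 0.8 × 0.05 × (1−0.2) = 0.0128
Highest score → defect.

defect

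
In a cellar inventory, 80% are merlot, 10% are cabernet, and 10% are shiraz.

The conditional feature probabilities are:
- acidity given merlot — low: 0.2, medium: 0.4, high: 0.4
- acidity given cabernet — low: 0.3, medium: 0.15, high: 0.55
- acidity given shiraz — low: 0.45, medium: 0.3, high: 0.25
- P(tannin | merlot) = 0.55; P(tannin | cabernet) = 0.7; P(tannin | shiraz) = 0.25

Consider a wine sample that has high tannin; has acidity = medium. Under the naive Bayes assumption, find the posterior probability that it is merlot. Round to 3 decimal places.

0.907

merlot: 0.8 × 0.4 × 0.55 = 0.176
cabernet: 0.1 × 0.15 × 0.7 = 0.0105
shiraz: 0.1 × 0.3 × 0.25 = 0.0075
P(merlot | x) = 0.176 / 0.194 ≈ 0.907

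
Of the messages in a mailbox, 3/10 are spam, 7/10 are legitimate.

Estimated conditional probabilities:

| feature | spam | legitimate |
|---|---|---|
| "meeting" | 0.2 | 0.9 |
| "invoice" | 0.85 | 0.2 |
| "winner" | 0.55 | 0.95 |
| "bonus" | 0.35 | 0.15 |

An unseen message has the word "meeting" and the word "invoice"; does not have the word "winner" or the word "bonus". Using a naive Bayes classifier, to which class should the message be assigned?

spam: 0.3 × 0.2 × 0.85 × (1−0.55) × (1−0.35) = 0.0149175
legitimate: 0.7 × 0.9 × 0.2 × (1−0.95) × (1−0.15) = 0.005355
Highest score → spam.

spam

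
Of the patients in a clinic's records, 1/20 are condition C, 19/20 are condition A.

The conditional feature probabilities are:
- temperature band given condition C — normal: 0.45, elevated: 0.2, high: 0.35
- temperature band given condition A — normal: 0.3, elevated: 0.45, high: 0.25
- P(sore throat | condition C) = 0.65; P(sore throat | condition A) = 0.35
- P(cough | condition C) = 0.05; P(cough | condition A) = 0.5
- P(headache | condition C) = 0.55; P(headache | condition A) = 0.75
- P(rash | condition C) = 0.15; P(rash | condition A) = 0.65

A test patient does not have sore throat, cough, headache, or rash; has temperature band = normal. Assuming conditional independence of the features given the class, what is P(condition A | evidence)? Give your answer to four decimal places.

condition C: 0.05 × 0.45 × (1−0.65) × (1−0.05) × (1−0.55) × (1−0.15) = 0.002861578125
condition A: 0.95 × 0.3 × (1−0.35) × (1−0.5) × (1−0.75) × (1−0.65) = 0.0081046875
P(condition A | x) = 0.0081046875 / 0.010966265625 ≈ 0.7391

0.7391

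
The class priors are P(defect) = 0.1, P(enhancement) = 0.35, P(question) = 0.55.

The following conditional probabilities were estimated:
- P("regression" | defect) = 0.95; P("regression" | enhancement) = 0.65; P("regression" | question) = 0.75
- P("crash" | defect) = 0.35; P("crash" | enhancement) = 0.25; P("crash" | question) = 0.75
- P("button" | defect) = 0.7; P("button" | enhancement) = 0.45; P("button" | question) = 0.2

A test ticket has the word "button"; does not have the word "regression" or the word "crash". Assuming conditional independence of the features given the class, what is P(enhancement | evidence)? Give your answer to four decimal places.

0.8188

defect: 0.1 × (1−0.95) × (1−0.35) × 0.7 = 0.002275
enhancement: 0.35 × (1−0.65) × (1−0.25) × 0.45 = 0.04134375
question: 0.55 × (1−0.75) × (1−0.75) × 0.2 = 0.006875
P(enhancement | x) = 0.04134375 / 0.05049375 ≈ 0.8188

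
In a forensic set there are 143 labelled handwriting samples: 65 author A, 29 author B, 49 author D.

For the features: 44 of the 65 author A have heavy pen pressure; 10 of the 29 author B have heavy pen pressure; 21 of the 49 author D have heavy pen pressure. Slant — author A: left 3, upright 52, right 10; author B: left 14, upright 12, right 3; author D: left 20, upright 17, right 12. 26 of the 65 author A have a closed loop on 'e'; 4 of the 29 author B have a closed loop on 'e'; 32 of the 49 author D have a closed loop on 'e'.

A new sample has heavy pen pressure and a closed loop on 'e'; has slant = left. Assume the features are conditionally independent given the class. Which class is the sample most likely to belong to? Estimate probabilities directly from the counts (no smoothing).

author D

author A: (65/143) × (44/65) × (3/65) × (26/65) ≈ 0.00568047
author B: (29/143) × (10/29) × (14/29) × (4/29) ≈ 0.00465646
author D: (49/143) × (21/49) × (20/49) × (32/49) ≈ 0.0391445
Highest score → author D.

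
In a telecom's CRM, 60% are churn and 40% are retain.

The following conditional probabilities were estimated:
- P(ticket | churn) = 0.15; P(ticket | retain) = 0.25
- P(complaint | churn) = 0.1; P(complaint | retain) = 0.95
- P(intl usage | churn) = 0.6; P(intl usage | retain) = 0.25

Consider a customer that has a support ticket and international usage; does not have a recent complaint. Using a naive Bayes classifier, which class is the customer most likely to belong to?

churn

churn: 0.6 × 0.15 × (1−0.1) × 0.6 = 0.0486
retain: 0.4 × 0.25 × (1−0.95) × 0.25 = 0.00125
Highest score → churn.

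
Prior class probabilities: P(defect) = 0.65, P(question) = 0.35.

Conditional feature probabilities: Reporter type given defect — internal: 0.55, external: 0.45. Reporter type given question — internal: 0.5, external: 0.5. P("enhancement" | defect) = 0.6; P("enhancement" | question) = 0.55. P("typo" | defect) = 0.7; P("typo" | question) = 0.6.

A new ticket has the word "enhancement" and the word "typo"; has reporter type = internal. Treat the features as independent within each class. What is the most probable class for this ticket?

defect: 0.65 × 0.55 × 0.6 × 0.7 = 0.15015
question: 0.35 × 0.5 × 0.55 × 0.6 = 0.05775
Highest score → defect.

defect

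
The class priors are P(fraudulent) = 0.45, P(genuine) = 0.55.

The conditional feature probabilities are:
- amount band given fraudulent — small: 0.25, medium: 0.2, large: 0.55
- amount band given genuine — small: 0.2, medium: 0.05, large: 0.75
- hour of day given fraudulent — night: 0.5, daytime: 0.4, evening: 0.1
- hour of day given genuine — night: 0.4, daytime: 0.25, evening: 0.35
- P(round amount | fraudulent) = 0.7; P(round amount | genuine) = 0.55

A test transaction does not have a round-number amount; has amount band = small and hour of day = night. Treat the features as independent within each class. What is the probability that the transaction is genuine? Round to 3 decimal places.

0.540

fraudulent: 0.45 × 0.25 × 0.5 × (1−0.7) = 0.016875
genuine: 0.55 × 0.2 × 0.4 × (1−0.55) = 0.0198
P(genuine | x) = 0.0198 / 0.036675 ≈ 0.540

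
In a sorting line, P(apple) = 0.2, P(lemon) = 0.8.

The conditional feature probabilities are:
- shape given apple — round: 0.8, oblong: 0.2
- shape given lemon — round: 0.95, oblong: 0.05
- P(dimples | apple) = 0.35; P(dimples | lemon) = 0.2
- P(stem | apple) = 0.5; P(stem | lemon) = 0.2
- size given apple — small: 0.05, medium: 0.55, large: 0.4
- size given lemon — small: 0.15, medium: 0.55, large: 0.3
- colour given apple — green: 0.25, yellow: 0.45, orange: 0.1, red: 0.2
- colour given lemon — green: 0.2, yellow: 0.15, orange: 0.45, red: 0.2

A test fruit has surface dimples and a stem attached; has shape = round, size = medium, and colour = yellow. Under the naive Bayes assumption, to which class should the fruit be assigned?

apple

apple: 0.2 × 0.8 × 0.35 × 0.5 × 0.55 × 0.45 = 0.00693
lemon: 0.8 × 0.95 × 0.2 × 0.2 × 0.55 × 0.15 = 0.002508
Highest score → apple.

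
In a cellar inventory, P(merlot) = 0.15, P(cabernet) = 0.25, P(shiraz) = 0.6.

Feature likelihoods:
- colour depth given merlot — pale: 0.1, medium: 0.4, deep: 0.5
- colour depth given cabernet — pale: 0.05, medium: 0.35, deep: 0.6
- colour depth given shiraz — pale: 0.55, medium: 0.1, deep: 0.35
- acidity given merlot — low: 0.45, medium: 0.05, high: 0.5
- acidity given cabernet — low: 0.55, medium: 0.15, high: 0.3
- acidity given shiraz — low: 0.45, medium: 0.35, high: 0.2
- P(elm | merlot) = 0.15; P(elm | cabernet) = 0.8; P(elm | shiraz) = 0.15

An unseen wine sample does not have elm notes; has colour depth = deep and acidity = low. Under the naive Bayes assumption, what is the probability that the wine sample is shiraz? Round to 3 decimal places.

merlot: 0.15 × 0.5 × 0.45 × (1−0.15) = 0.0286875
cabernet: 0.25 × 0.6 × 0.55 × (1−0.8) = 0.0165
shiraz: 0.6 × 0.35 × 0.45 × (1−0.15) = 0.080325
P(shiraz | x) = 0.080325 / 0.1255125 ≈ 0.640

0.640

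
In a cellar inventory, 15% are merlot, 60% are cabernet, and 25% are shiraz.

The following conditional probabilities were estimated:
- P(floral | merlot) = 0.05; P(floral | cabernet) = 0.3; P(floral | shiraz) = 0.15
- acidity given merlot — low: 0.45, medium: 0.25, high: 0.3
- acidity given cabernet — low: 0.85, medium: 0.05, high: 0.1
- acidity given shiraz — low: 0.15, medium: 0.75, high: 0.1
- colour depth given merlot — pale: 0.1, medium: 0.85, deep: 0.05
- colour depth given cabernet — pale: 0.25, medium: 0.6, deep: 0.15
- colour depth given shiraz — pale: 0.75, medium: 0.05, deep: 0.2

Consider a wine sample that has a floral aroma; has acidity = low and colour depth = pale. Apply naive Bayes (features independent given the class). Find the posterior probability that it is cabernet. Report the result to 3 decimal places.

merlot: 0.15 × 0.05 × 0.45 × 0.1 = 0.0003375
cabernet: 0.6 × 0.3 × 0.85 × 0.25 = 0.03825
shiraz: 0.25 × 0.15 × 0.15 × 0.75 = 0.00421875
P(cabernet | x) = 0.03825 / 0.04280625 ≈ 0.894

0.894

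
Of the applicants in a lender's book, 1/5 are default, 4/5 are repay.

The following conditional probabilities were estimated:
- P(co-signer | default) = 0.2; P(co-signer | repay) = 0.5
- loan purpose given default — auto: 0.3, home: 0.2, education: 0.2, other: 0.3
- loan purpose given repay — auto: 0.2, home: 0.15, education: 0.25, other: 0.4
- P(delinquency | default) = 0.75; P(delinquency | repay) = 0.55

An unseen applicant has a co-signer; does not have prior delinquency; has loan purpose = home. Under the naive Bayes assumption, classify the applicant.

repay

default: 0.2 × 0.2 × 0.2 × (1−0.75) = 0.002
repay: 0.8 × 0.5 × 0.15 × (1−0.55) = 0.027
Highest score → repay.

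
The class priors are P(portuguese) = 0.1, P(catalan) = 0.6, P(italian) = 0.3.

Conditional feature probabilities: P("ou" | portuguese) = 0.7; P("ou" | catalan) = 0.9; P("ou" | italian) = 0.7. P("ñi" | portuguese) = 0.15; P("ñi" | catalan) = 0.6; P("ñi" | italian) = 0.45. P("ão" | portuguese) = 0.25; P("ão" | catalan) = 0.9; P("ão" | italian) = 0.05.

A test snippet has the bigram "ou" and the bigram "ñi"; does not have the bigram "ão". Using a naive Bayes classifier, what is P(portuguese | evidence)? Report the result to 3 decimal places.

portuguese: 0.1 × 0.7 × 0.15 × (1−0.25) = 0.007875
catalan: 0.6 × 0.9 × 0.6 × (1−0.9) = 0.0324
italian: 0.3 × 0.7 × 0.45 × (1−0.05) = 0.089775
P(portuguese | x) = 0.007875 / 0.13005 ≈ 0.061

0.061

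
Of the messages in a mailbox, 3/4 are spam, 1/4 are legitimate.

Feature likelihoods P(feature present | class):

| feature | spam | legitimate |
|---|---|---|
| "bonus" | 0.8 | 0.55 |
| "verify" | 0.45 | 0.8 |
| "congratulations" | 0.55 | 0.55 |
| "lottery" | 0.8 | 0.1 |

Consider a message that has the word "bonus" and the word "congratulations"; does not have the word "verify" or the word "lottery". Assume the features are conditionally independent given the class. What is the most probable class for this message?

spam: 0.75 × 0.8 × (1−0.45) × 0.55 × (1−0.8) = 0.0363
legitimate: 0.25 × 0.55 × (1−0.8) × 0.55 × (1−0.1) = 0.0136125
Highest score → spam.

spam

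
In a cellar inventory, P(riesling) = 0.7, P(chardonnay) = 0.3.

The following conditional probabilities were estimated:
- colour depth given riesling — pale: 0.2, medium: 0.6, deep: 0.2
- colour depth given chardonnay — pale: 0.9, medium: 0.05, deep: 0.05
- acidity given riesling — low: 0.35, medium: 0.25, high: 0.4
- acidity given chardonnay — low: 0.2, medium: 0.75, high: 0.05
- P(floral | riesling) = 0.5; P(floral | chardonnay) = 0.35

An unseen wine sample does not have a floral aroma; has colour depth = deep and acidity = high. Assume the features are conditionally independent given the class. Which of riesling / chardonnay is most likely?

riesling

riesling: 0.7 × 0.2 × 0.4 × (1−0.5) = 0.028
chardonnay: 0.3 × 0.05 × 0.05 × (1−0.35) = 0.0004875
Highest score → riesling.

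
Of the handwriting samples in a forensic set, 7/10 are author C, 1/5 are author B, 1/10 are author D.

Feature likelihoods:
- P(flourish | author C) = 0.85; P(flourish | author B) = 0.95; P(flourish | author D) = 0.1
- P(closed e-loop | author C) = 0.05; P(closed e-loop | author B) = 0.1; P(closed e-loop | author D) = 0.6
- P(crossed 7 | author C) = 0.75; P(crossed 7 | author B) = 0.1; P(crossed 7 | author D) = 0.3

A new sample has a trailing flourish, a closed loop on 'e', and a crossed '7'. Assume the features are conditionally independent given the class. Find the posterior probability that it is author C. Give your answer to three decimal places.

author C: 0.7 × 0.85 × 0.05 × 0.75 = 0.0223125
author B: 0.2 × 0.95 × 0.1 × 0.1 = 0.0019
author D: 0.1 × 0.1 × 0.6 × 0.3 = 0.0018
P(author C | x) = 0.0223125 / 0.0260125 ≈ 0.858

0.858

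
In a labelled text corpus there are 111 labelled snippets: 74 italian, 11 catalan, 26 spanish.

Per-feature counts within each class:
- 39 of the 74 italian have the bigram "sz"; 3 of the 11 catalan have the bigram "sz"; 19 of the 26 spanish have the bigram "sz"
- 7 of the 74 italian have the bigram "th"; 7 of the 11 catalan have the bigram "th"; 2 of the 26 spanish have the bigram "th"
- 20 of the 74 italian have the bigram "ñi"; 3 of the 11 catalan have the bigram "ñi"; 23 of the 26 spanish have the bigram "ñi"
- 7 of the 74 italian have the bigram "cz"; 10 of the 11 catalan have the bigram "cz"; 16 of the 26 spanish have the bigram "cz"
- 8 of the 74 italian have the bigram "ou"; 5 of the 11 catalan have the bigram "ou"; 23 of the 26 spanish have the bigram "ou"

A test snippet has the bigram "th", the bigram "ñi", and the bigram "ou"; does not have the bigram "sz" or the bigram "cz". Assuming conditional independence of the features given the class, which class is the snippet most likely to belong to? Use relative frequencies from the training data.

spanish

italian: (74/111) × (35/74) × (7/74) × (20/74) × (67/74) × (8/74) ≈ 0.000789062
catalan: (11/111) × (8/11) × (7/11) × (3/11) × (1/11) × (5/11) ≈ 0.000516875
spanish: (26/111) × (7/26) × (2/26) × (23/26) × (10/26) × (23/26) ≈ 0.00146005
Highest score → spanish.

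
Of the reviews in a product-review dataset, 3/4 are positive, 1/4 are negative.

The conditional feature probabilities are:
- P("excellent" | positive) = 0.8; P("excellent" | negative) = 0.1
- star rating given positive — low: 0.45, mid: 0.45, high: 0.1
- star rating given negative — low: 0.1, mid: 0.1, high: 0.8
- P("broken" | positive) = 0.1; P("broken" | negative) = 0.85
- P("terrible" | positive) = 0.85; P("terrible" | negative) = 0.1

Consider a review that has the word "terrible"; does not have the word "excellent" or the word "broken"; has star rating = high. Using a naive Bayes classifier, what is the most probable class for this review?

positive

positive: 0.75 × (1−0.8) × 0.1 × (1−0.1) × 0.85 = 0.011475
negative: 0.25 × (1−0.1) × 0.8 × (1−0.85) × 0.1 = 0.0027
Highest score → positive.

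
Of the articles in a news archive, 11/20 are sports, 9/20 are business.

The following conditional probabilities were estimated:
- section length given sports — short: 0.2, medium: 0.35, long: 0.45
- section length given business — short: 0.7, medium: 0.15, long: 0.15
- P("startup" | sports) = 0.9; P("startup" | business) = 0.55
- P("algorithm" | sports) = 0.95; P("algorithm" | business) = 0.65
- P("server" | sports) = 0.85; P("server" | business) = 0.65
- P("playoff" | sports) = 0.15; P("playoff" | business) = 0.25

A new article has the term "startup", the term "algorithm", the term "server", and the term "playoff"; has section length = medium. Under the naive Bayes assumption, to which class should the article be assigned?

sports

sports: 0.55 × 0.35 × 0.9 × 0.95 × 0.85 × 0.15 = 0.02098490625
business: 0.45 × 0.15 × 0.55 × 0.65 × 0.65 × 0.25 = 0.003921328125
Highest score → sports.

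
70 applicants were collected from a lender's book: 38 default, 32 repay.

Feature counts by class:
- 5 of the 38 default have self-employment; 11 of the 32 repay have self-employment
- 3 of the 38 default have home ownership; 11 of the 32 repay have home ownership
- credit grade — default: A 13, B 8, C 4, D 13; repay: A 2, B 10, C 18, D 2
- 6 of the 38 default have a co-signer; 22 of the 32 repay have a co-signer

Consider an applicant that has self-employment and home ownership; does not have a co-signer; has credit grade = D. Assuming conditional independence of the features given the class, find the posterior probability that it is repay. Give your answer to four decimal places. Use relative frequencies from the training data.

default: (38/70) × (5/38) × (3/38) × (13/38) × (32/38) ≈ 0.00162456
repay: (32/70) × (11/32) × (11/32) × (2/32) × (10/32) ≈ 0.00105504
P(repay | x) = 0.00105504 / 0.0026796 ≈ 0.3937

0.3937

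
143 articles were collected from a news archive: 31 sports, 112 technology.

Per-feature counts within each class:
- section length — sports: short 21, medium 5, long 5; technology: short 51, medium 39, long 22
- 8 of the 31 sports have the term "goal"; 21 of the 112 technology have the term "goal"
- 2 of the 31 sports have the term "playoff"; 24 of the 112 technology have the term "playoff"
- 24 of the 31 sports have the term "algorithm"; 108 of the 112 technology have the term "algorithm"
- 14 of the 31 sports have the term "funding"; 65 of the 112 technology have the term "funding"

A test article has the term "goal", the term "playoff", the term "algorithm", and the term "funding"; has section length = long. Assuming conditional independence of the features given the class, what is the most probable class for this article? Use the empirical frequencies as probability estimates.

sports: (31/143) × (5/31) × (8/31) × (2/31) × (24/31) × (14/31) ≈ 0.000203538
technology: (112/143) × (22/112) × (21/112) × (24/112) × (108/112) × (65/112) ≈ 0.00345925
Highest score → technology.

technology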